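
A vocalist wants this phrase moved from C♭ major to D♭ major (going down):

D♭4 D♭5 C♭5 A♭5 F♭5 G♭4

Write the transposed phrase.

Eb3 Eb4 Db4 Bb4 Gb4 Ab3

From C♭ down to D♭ is a minor seventh; apply that to each pitch.
Db4 → Eb3
Db5 → Eb4
Cb5 → Db4
Ab5 → Bb4
Fb5 → Gb4
Gb4 → Ab3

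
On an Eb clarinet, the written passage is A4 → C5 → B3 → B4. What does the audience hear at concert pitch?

C5 Eb5 D4 D5

Written C4 on the Eb clarinet sounds as Eb4, a minor third higher; apply that shift to every note.
A4 -> C5
C5 -> Eb5
B3 -> D4
B4 -> D5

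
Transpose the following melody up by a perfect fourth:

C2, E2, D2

F2 A2 G2

C2 becomes F2
E2 becomes A2
D2 becomes G2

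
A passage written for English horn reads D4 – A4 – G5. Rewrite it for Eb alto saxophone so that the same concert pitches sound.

First find concert pitch: the English horn sounds a perfect fifth below written, so D4 A4 G5 sounds G3 D4 C5.
Then write for Eb alto saxophone: it sounds a major sixth below written, so the part must be a major sixth above concert.
G3 → E4
D4 → B4
C5 → A5

E4 B4 A5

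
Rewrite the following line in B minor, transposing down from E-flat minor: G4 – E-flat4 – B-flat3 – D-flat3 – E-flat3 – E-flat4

From E-flat down to B is a diminished fourth; apply that to each pitch.
G4 becomes D#4
Eb4 becomes B3
Bb3 becomes F#3
Db3 becomes A2
Eb3 becomes B2
Eb4 becomes B3

D#4 B3 F#3 A2 B2 B3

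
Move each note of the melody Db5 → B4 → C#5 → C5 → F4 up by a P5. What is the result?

A perfect fifth up from Db5 gives Ab5.
B4 up a perfect fifth is F#5.
A perfect fifth up from C#5 gives G#5.
A perfect fifth up from C5 gives G5.
A perfect fifth up from F4 gives C5.

Ab5 F#5 G#5 G5 C5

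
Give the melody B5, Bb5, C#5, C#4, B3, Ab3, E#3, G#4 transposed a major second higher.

B5 gives C#6
Bb5 gives C6
C#5 gives D#5
C#4 gives D#4
B3 gives C#4
Ab3 gives Bb3
E#3 gives F##3
G#4 gives A#4

C#6 C6 D#5 D#4 C#4 Bb3 F##3 A#4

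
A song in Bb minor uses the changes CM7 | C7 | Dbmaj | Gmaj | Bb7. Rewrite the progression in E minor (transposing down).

Bb minor down to E minor is a diminished fifth; each chord root moves by that interval while the quality stays the same.
CM7: root C down a diminished fifth → F#, giving F#M7.
C7: root C down a diminished fifth → F#, giving F#7.
Dbmaj: root Db down a diminished fifth → G, giving Gmaj.
Gmaj: root G down a diminished fifth → C#, giving C#maj.
Bb7: root Bb down a diminished fifth → E, giving E7.

F#M7 F#7 Gmaj C#maj E7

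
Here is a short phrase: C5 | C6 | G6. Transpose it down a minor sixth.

C5 gives E4
C6 gives E5
G6 gives B5

E4 E5 B5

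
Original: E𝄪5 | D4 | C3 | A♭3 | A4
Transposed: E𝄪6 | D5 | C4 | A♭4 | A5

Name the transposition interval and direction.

up a perfect octave

Take the first pair: E##5 → E##6. E to E spans 8 letter names, so the interval is some kind of octave.
E##5 to E##6 is 12 semitones, which makes it a perfect octave; the second version is higher, so the direction is up.
Checking another pair — A4 → A5 — gives the same interval.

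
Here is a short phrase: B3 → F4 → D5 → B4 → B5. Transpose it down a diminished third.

G##3 D#4 B#4 G##4 G##5

B3 becomes G##3
F4 becomes D#4
D5 becomes B#4
B4 becomes G##4
B5 becomes G##5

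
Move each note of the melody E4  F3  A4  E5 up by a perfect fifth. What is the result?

B4 C4 E5 B5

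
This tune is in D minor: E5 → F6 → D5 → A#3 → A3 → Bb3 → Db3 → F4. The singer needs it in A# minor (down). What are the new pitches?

B#4 C#6 A#4 E##3 E#3 F#3 A2 C#4

From D down to A# is a diminished fourth; apply that to each pitch.
E5 gives B#4
F6 gives C#6
D5 gives A#4
A#3 gives E##3
A3 gives E#3
Bb3 gives F#3
Db3 gives A2
F4 gives C#4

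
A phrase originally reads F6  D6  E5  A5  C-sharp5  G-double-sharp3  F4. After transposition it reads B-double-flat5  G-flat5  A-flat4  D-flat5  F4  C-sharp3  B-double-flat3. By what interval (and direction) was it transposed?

down an augmented fifth

Take the first pair: F6 → Bbb5. F to B spans 5 letter names, so the interval is some kind of fifth.
Bbb5 to F6 is 8 semitones, which makes it an augmented fifth; the second version is lower, so the direction is down.
Checking another pair — F4 → Bbb3 — gives the same interval.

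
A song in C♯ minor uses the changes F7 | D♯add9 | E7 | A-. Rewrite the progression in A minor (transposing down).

Db7 Badd9 C7 F-

C♯ minor down to A minor is a major third; each chord root moves by that interval while the quality stays the same.
F7: root F down a major third → Db, giving Db7.
D♯add9: root D♯ down a major third → B, giving Badd9.
E7: root E down a major third → C, giving C7.
A-: root A down a major third → F, giving F-.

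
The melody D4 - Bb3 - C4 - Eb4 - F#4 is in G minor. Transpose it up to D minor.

From G up to D is a perfect fifth; apply that to each pitch.
D4 → A4
Bb3 → F4
C4 → G4
Eb4 → Bb4
F#4 → C#5

A4 F4 G4 Bb4 C#5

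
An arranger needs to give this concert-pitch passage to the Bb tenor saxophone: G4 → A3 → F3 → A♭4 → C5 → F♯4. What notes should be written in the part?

A5 B4 G4 Bb5 D6 G#5

The Bb tenor saxophone sounds a major ninth below written, so the written part must be a major ninth above concert — transpose each note up.
G4 to A5
A3 to B4
F3 to G4
Ab4 to Bb5
C5 to D6
F#4 to G#5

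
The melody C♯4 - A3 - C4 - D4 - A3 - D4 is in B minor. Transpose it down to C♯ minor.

From B down to C♯ is a minor seventh; apply that to each pitch.
C#4 gives D#3
A3 gives B2
C4 gives D3
D4 gives E3
A3 gives B2
D4 gives E3

D#3 B2 D3 E3 B2 E3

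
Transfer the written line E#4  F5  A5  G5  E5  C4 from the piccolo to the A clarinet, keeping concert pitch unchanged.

First find concert pitch: the piccolo sounds a perfect octave above written, so E#4 F5 A5 G5 E5 C4 sounds E#5 F6 A6 G6 E6 C5.
Then write for A clarinet: it sounds a minor third below written, so the part must be a minor third above concert.
E#5 → G#5
F6 → Ab6
A6 → C7
G6 → Bb6
E6 → G6
C5 → Eb5

G#5 Ab6 C7 Bb6 G6 Eb5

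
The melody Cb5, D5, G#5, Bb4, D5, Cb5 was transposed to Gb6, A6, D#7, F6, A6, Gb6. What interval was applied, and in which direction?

up a perfect twelfth

Take the first pair: Cb5 → Gb6. C to G spans 12 letter names, so the interval is some kind of twelfth.
Cb5 to Gb6 is 19 semitones, which makes it a perfect twelfth; the second version is higher, so the direction is up.
Checking another pair — Cb5 → Gb6 — gives the same interval.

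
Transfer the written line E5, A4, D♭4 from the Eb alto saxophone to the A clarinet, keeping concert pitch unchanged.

First find concert pitch: the Eb alto saxophone sounds a major sixth below written, so E5 A4 D♭4 sounds G4 C4 Fb3.
Then write for A clarinet: it sounds a minor third below written, so the part must be a minor third above concert.
G4 → Bb4
C4 → Eb4
Fb3 → Abb3

Bb4 Eb4 Abb3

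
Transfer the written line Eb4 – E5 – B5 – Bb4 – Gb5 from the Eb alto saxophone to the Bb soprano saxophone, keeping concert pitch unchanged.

Ab3 A4 E5 Eb4 Cb5

First find concert pitch: the Eb alto saxophone sounds a major sixth below written, so Eb4 E5 B5 Bb4 Gb5 sounds Gb3 G4 D5 Db4 Bbb4.
Then write for Bb soprano saxophone: it sounds a major second below written, so the part must be a major second above concert.
Gb3 → Ab3
G4 → A4
D5 → E5
Db4 → Eb4
Bbb4 → Cb5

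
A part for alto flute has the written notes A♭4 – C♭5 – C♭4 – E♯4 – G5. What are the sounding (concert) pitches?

Eb4 Gb4 Gb3 B#3 D5

The alto flute sounds a perfect fourth below written, so transpose each written note down a perfect fourth.
Ab4 -> Eb4
Cb5 -> Gb4
Cb4 -> Gb3
E#4 -> B#3
G5 -> D5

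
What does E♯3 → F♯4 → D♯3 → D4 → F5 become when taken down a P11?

B#1 C#3 A#1 A2 C4

E#3 -> B#1
F#4 -> C#3
D#3 -> A#1
D4 -> A2
F5 -> C4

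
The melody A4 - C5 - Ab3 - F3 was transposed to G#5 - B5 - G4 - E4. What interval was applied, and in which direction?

From A4 to G#5 is 7 letter names — a seventh of some quality.
A4 to G#5 is 11 semitones, which makes it a major seventh; the second version is higher, so the direction is up.
Checking another pair — F3 → E4 — gives the same interval.

up a major seventh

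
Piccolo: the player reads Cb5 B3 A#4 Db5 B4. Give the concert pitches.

Cb6 B4 A#5 Db6 B5

The piccolo sounds a perfect octave above written, so transpose each written note up a perfect octave.
Cb5 becomes Cb6
B3 becomes B4
A#4 becomes A#5
Db5 becomes Db6
B4 becomes B5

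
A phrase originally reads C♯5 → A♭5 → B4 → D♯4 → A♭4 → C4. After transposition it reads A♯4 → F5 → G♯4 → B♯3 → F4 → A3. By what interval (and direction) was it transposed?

down a minor third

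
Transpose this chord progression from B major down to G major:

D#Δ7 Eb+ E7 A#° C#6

BΔ7 Cb+ C7 F#° A6

B major down to G major is a major third; each chord root moves by that interval while the quality stays the same.
D#Δ7: root D# down a major third → B, giving BΔ7.
Eb+: root Eb down a major third → Cb, giving Cb+.
E7: root E down a major third → C, giving C7.
A#°: root A# down a major third → F#, giving F#°.
C#6: root C# down a major third → A, giving A6.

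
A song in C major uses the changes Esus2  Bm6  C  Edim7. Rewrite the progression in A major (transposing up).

C#sus2 G#m6 A C#dim7

C major up to A major is a major sixth; each chord root moves by that interval while the quality stays the same.
Esus2: root E up a major sixth → C#, giving C#sus2.
Bm6: root B up a major sixth → G#, giving G#m6.
C: root C up a major sixth → A, giving A.
Edim7: root E up a major sixth → C#, giving C#dim7.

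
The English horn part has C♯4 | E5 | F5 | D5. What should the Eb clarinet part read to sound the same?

First find concert pitch: the English horn sounds a perfect fifth below written, so C♯4 E5 F5 D5 sounds F#3 A4 Bb4 G4.
Then write for Eb clarinet: it sounds a minor third above written, so the part must be a minor third below concert.
F#3 → D#3
A4 → F#4
Bb4 → G4
G4 → E4

D#3 F#4 G4 E4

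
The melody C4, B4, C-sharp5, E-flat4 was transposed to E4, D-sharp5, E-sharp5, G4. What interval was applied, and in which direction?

up a major third

From C4 to E4 is 3 letter names — a third of some quality.
C4 to E4 is 4 semitones, which makes it a major third; the second version is higher, so the direction is up.
Checking another pair — Eb4 → G4 — gives the same interval.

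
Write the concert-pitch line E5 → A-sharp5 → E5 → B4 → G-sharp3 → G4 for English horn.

B5 E#6 B5 F#5 D#4 D5

The English horn sounds a perfect fifth below written, so the written part must be a perfect fifth above concert — transpose each note up.
E5 -> B5
A#5 -> E#6
E5 -> B5
B4 -> F#5
G#3 -> D#4
G4 -> D5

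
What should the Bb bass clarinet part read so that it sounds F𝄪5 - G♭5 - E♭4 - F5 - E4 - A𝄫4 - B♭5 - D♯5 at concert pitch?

Written C4 sounds as Bb2 on the Bb bass clarinet, so concert pitches are written a major ninth up.
F##5 gives G##6
Gb5 gives Ab6
Eb4 gives F5
F5 gives G6
E4 gives F#5
Abb4 gives Bbb5
Bb5 gives C7
D#5 gives E#6

G##6 Ab6 F5 G6 F#5 Bbb5 C7 E#6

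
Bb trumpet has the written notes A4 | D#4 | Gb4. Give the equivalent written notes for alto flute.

First find concert pitch: the Bb trumpet sounds a major second below written, so A4 D#4 Gb4 sounds G4 C#4 Fb4.
Then write for alto flute: it sounds a perfect fourth below written, so the part must be a perfect fourth above concert.
G4 → C5
C#4 → F#4
Fb4 → Bbb4

C5 F#4 Bbb4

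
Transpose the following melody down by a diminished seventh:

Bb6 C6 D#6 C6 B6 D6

C#6 D#5 E##5 D#5 C##6 E#5

Bb6 to C#6
C6 to D#5
D#6 to E##5
C6 to D#5
B6 to C##6
D6 to E#5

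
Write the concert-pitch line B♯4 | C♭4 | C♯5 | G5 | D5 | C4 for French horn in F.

The French horn in F sounds a perfect fifth below written, so the written part must be a perfect fifth above concert — transpose each note up.
B#4 → F##5
Cb4 → Gb4
C#5 → G#5
G5 → D6
D5 → A5
C4 → G4

F##5 Gb4 G#5 D6 A5 G4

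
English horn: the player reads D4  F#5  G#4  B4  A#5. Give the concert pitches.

Written C4 on the English horn sounds as F3, a perfect fifth lower; apply that shift to every note.
D4 to G3
F#5 to B4
G#4 to C#4
B4 to E4
A#5 to D#5

G3 B4 C#4 E4 D#5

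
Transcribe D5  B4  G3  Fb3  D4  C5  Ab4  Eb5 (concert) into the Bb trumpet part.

The Bb trumpet sounds a major second below written, so the written part must be a major second above concert — transpose each note up.
D5 to E5
B4 to C#5
G3 to A3
Fb3 to Gb3
D4 to E4
C5 to D5
Ab4 to Bb4
Eb5 to F5

E5 C#5 A3 Gb3 E4 D5 Bb4 F5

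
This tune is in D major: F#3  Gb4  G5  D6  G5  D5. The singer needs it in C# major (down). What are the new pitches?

From D down to C# is a minor second; apply that to each pitch.
F#3 becomes E#3
Gb4 becomes F4
G5 becomes F#5
D6 becomes C#6
G5 becomes F#5
D5 becomes C#5

E#3 F4 F#5 C#6 F#5 C#5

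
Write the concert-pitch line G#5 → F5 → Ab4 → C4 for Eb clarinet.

Written C4 sounds as Eb4 on the Eb clarinet, so concert pitches are written a minor third down.
G#5 becomes E#5
F5 becomes D5
Ab4 becomes F4
C4 becomes A3

E#5 D5 F4 A3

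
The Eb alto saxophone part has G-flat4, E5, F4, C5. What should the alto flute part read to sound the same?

First find concert pitch: the Eb alto saxophone sounds a major sixth below written, so G-flat4 E5 F4 C5 sounds Bbb3 G4 Ab3 Eb4.
Then write for alto flute: it sounds a perfect fourth below written, so the part must be a perfect fourth above concert.
Bbb3 → Ebb4
G4 → C5
Ab3 → Db4
Eb4 → Ab4

Ebb4 C5 Db4 Ab4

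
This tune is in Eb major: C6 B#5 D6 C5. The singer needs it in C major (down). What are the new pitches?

From Eb down to C is a minor third; apply that to each pitch.
C6 becomes A5
B#5 becomes G##5
D6 becomes B5
C5 becomes A4

A5 G##5 B5 A4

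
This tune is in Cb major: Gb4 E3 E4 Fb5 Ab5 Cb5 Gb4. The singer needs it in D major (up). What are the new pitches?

A4 F##3 F##4 G5 B5 D5 A4

Cb major to D major up is an augmented second, so every note moves up by that interval.
Gb4 -> A4
E3 -> F##3
E4 -> F##4
Fb5 -> G5
Ab5 -> B5
Cb5 -> D5
Gb4 -> A4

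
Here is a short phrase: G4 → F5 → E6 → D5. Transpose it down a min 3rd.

E4 D5 C#6 B4

G4: a third down reaches E, and 3 semitones makes it E4.
A minor third down from F5 gives D5.
E6 down a minor third is C#6.
A minor third down from D5 gives B4.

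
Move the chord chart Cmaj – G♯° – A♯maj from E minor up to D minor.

Bbmaj F#° G#maj

E minor up to D minor is a minor seventh; each chord root moves by that interval while the quality stays the same.
Cmaj: root C up a minor seventh → Bb, giving Bbmaj.
G♯°: root G♯ up a minor seventh → F#, giving F#°.
A♯maj: root A♯ up a minor seventh → G#, giving G#maj.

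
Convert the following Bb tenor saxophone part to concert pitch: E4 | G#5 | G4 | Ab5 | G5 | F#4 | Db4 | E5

The Bb tenor saxophone sounds a major ninth below written, so transpose each written note down a major ninth.
E4 becomes D3
G#5 becomes F#4
G4 becomes F3
Ab5 becomes Gb4
G5 becomes F4
F#4 becomes E3
Db4 becomes Cb3
E5 becomes D4

D3 F#4 F3 Gb4 F4 E3 Cb3 D4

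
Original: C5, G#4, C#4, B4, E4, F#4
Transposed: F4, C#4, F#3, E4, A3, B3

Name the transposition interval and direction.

down a perfect fifth

Take the first pair: C5 → F4. C to F spans 5 letter names, so the interval is some kind of fifth.
F4 to C5 is 7 semitones, which makes it a perfect fifth; the second version is lower, so the direction is down.
Checking another pair — F#4 → B3 — gives the same interval.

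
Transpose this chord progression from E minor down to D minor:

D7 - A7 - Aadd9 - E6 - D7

E minor down to D minor is a major second; each chord root moves by that interval while the quality stays the same.
D7: root D down a major second → C, giving C7.
A7: root A down a major second → G, giving G7.
Aadd9: root A down a major second → G, giving Gadd9.
E6: root E down a major second → D, giving D6.
D7: root D down a major second → C, giving C7.

C7 G7 Gadd9 D6 C7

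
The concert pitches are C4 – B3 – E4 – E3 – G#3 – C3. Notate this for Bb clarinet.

D4 C#4 F#4 F#3 A#3 D3

Written C4 sounds as Bb3 on the Bb clarinet, so concert pitches are written a major second up.
C4 gives D4
B3 gives C#4
E4 gives F#4
E3 gives F#3
G#3 gives A#3
C3 gives D3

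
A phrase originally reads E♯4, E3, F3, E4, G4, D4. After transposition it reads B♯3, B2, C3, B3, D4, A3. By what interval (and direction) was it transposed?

Take the first pair: E#4 → B#3. E to B spans 4 letter names, so the interval is some kind of fourth.
B#3 to E#4 is 5 semitones, which makes it a perfect fourth; the second version is lower, so the direction is down.
Checking another pair — D4 → A3 — gives the same interval.

down a perfect fourth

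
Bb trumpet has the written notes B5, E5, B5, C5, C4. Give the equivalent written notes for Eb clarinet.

F#5 B4 F#5 G4 G3

First find concert pitch: the Bb trumpet sounds a major second below written, so B5 E5 B5 C5 C4 sounds A5 D5 A5 Bb4 Bb3.
Then write for Eb clarinet: it sounds a minor third above written, so the part must be a minor third below concert.
A5 → F#5
D5 → B4
A5 → F#5
Bb4 → G4
Bb3 → G3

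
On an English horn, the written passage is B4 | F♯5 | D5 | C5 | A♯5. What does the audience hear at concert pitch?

Written C4 on the English horn sounds as F3, a perfect fifth lower; apply that shift to every note.
B4 to E4
F#5 to B4
D5 to G4
C5 to F4
A#5 to D#5

E4 B4 G4 F4 D#5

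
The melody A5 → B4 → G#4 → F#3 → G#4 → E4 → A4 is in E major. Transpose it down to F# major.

From E down to F# is a minor seventh; apply that to each pitch.
A5 to B4
B4 to C#4
G#4 to A#3
F#3 to G#2
G#4 to A#3
E4 to F#3
A4 to B3

B4 C#4 A#3 G#2 A#3 F#3 B3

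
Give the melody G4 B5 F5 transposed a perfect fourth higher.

C5 E6 Bb5

G4: a fourth up reaches C, and 5 semitones makes it C5.
B5: a fourth up reaches E, and 5 semitones makes it E6.
F5 up a perfect fourth is Bb5.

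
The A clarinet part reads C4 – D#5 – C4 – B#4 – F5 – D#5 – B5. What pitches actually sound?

A3 B#4 A3 G##4 D5 B#4 G#5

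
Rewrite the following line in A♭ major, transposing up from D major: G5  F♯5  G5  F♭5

Db6 C6 Db6 Cbb6

D major to A♭ major up is a diminished fifth, so every note moves up by that interval.
G5 → Db6
F#5 → C6
G5 → Db6
Fb5 → Cbb6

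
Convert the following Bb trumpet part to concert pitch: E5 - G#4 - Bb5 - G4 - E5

D5 F#4 Ab5 F4 D5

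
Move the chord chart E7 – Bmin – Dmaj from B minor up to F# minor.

B7 F#min Amaj

B minor up to F# minor is a perfect fifth; each chord root moves by that interval while the quality stays the same.
E7: root E up a perfect fifth → B, giving B7.
Bmin: root B up a perfect fifth → F#, giving F#min.
Dmaj: root D up a perfect fifth → A, giving Amaj.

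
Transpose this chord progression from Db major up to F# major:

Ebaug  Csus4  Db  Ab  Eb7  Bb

G#aug E#sus4 F# C# G#7 D#

Db major up to F# major is an augmented third; each chord root moves by that interval while the quality stays the same.
Ebaug: root Eb up an augmented third → G#, giving G#aug.
Csus4: root C up an augmented third → E#, giving E#sus4.
Db: root Db up an augmented third → F#, giving F#.
Ab: root Ab up an augmented third → C#, giving C#.
Eb7: root Eb up an augmented third → G#, giving G#7.
Bb: root Bb up an augmented third → D#, giving D#.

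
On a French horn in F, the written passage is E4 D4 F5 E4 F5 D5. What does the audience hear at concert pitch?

A3 G3 Bb4 A3 Bb4 G4

Written C4 on the French horn in F sounds as F3, a perfect fifth lower; apply that shift to every note.
E4 -> A3
D4 -> G3
F5 -> Bb4
E4 -> A3
F5 -> Bb4
D5 -> G4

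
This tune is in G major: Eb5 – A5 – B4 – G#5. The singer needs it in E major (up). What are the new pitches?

C6 F#6 G#5 E#6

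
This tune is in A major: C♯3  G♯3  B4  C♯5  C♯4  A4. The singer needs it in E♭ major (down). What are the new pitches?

A major to E♭ major down is an augmented fourth, so every note moves down by that interval.
C#3 becomes G2
G#3 becomes D3
B4 becomes F4
C#5 becomes G4
C#4 becomes G3
A4 becomes Eb4

G2 D3 F4 G4 G3 Eb4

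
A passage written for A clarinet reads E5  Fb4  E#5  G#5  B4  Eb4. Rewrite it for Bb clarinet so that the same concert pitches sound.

D#5 Eb4 D##5 F##5 A#4 D4

First find concert pitch: the A clarinet sounds a minor third below written, so E5 Fb4 E#5 G#5 B4 Eb4 sounds C#5 Db4 C##5 E#5 G#4 C4.
Then write for Bb clarinet: it sounds a major second below written, so the part must be a major second above concert.
C#5 → D#5
Db4 → Eb4
C##5 → D##5
E#5 → F##5
G#4 → A#4
C4 → D4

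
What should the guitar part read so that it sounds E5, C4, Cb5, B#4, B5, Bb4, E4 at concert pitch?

Written C4 sounds as C3 on the guitar, so concert pitches are written a perfect octave up.
E5 to E6
C4 to C5
Cb5 to Cb6
B#4 to B#5
B5 to B6
Bb4 to Bb5
E4 to E5

E6 C5 Cb6 B#5 B6 Bb5 E5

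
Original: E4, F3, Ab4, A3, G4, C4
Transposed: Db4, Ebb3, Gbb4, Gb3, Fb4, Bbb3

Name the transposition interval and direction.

Take the first pair: E4 → Db4. E to D spans 2 letter names, so the interval is some kind of second.
Db4 to E4 is 3 semitones, which makes it an augmented second; the second version is lower, so the direction is down.
Checking another pair — C4 → Bbb3 — gives the same interval.

down an augmented second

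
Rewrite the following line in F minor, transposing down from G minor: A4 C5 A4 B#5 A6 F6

G4 Bb4 G4 A#5 G6 Eb6

From G down to F is a major second; apply that to each pitch.
A4 -> G4
C5 -> Bb4
A4 -> G4
B#5 -> A#5
A6 -> G6
F6 -> Eb6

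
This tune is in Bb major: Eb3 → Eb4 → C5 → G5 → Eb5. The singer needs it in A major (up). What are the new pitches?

D4 D5 B5 F#6 D6

From Bb up to A is a major seventh; apply that to each pitch.
Eb3 to D4
Eb4 to D5
C5 to B5
G5 to F#6
Eb5 to D6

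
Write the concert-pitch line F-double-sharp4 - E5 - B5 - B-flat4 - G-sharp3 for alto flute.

B#4 A5 E6 Eb5 C#4

Written C4 sounds as G3 on the alto flute, so concert pitches are written a perfect fourth up.
F##4 → B#4
E5 → A5
B5 → E6
Bb4 → Eb5
G#3 → C#4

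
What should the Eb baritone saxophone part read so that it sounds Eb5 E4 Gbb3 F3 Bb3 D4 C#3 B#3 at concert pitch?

C7 C#6 Ebb5 D5 G5 B5 A#4 G##5

The Eb baritone saxophone sounds a major thirteenth below written, so the written part must be a major thirteenth above concert — transpose each note up.
Eb5 to C7
E4 to C#6
Gbb3 to Ebb5
F3 to D5
Bb3 to G5
D4 to B5
C#3 to A#4
B#3 to G##5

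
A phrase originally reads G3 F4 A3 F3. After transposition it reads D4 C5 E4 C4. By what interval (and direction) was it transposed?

up a perfect fifth

From G3 to D4 is 5 letter names — a fifth of some quality.
G3 to D4 is 7 semitones, which makes it a perfect fifth; the second version is higher, so the direction is up.
Checking another pair — F3 → C4 — gives the same interval.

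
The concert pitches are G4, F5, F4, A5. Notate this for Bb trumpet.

Written C4 sounds as Bb3 on the Bb trumpet, so concert pitches are written a major second up.
G4 to A4
F5 to G5
F4 to G4
A5 to B5

A4 G5 G4 B5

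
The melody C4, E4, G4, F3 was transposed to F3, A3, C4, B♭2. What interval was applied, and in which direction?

down a perfect fifth

From C4 to F3 is 5 letter names — a fifth of some quality.
F3 to C4 is 7 semitones, which makes it a perfect fifth; the second version is lower, so the direction is down.
Checking another pair — F3 → Bb2 — gives the same interval.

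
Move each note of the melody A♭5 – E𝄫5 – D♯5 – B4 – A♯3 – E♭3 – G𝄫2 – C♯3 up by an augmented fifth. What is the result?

Ab5 up an augmented fifth is E6.
Ebb5 up an augmented fifth is Bb5.
D#5: a fifth up reaches A, and 8 semitones makes it A##5.
B4: a fifth up reaches F, and 8 semitones makes it F##5.
A#3: a fifth up reaches E, and 8 semitones makes it E##4.
Eb3 up an augmented fifth is B3.
Gbb2 up an augmented fifth is Db3.
An augmented fifth up from C#3 gives G##3.

E6 Bb5 A##5 F##5 E##4 B3 Db3 G##3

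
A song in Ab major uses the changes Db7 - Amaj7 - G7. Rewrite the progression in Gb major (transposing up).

Cb7 Gmaj7 F7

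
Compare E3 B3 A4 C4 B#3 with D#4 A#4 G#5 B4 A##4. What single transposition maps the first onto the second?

From E3 to D#4 is 7 letter names — a seventh of some quality.
E3 to D#4 is 11 semitones, which makes it a major seventh; the second version is higher, so the direction is up.
Checking another pair — B#3 → A##4 — gives the same interval.

up a major seventh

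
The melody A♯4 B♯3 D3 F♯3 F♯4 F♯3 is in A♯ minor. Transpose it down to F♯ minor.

F#4 G#3 Bb2 D3 D4 D3

From A♯ down to F♯ is a major third; apply that to each pitch.
A#4 → F#4
B#3 → G#3
D3 → Bb2
F#3 → D3
F#4 → D4
F#3 → D3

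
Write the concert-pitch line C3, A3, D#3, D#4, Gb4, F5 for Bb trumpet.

D3 B3 E#3 E#4 Ab4 G5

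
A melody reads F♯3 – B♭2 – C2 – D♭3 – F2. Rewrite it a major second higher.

F#3: a second up reaches G, and 2 semitones makes it G#3.
Bb2 up a major second is C3.
C2 up a major second is D2.
A major second up from Db3 gives Eb3.
A major second up from F2 gives G2.

G#3 C3 D2 Eb3 G2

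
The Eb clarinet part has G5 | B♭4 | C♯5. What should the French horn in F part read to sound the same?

F6 Ab5 B5

First find concert pitch: the Eb clarinet sounds a minor third above written, so G5 B♭4 C♯5 sounds Bb5 Db5 E5.
Then write for French horn in F: it sounds a perfect fifth below written, so the part must be a perfect fifth above concert.
Bb5 → F6
Db5 → Ab5
E5 → B5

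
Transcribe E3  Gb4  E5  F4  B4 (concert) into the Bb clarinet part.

F#3 Ab4 F#5 G4 C#5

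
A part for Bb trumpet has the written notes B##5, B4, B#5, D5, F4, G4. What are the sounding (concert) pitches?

A##5 A4 A#5 C5 Eb4 F4

The Bb trumpet sounds a major second below written, so transpose each written note down a major second.
B##5 gives A##5
B4 gives A4
B#5 gives A#5
D5 gives C5
F4 gives Eb4
G4 gives F4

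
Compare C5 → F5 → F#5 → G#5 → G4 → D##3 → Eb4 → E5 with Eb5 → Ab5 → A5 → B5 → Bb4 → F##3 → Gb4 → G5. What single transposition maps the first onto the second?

up a minor third

Take the first pair: C5 → Eb5. C to E spans 3 letter names, so the interval is some kind of third.
C5 to Eb5 is 3 semitones, which makes it a minor third; the second version is higher, so the direction is up.
Checking another pair — E5 → G5 — gives the same interval.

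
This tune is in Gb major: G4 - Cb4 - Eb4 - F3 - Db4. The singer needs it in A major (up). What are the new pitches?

From Gb up to A is an augmented second; apply that to each pitch.
G4 → A#4
Cb4 → D4
Eb4 → F#4
F3 → G#3
Db4 → E4

A#4 D4 F#4 G#3 E4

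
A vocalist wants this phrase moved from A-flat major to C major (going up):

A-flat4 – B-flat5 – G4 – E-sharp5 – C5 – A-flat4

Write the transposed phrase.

C5 D6 B4 G##5 E5 C5

From A-flat up to C is a major third; apply that to each pitch.
Ab4 to C5
Bb5 to D6
G4 to B4
E#5 to G##5
C5 to E5
Ab4 to C5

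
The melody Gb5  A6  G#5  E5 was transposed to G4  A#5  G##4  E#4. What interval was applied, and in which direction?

down a diminished octave

From Gb5 to G4 is 8 letter names — an octave of some quality.
G4 to Gb5 is 11 semitones, which makes it a diminished octave; the second version is lower, so the direction is down.
Checking another pair — E5 → E#4 — gives the same interval.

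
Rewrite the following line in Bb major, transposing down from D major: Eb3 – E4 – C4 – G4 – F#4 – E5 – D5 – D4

Cb3 C4 Ab3 Eb4 D4 C5 Bb4 Bb3

D major to Bb major down is a major third, so every note moves down by that interval.
Eb3 to Cb3
E4 to C4
C4 to Ab3
G4 to Eb4
F#4 to D4
E5 to C5
D5 to Bb4
D4 to Bb3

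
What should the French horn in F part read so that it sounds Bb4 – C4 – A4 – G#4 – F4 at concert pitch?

F5 G4 E5 D#5 C5

Written C4 sounds as F3 on the French horn in F, so concert pitches are written a perfect fifth up.
Bb4 -> F5
C4 -> G4
A4 -> E5
G#4 -> D#5
F4 -> C5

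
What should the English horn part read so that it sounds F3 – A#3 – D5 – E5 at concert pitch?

C4 E#4 A5 B5

Written C4 sounds as F3 on the English horn, so concert pitches are written a perfect fifth up.
F3 gives C4
A#3 gives E#4
D5 gives A5
E5 gives B5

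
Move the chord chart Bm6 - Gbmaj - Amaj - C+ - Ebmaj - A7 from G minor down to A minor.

C#m6 Abmaj Bmaj D+ Fmaj B7

G minor down to A minor is a minor seventh; each chord root moves by that interval while the quality stays the same.
Bm6: root B down a minor seventh → C#, giving C#m6.
Gbmaj: root Gb down a minor seventh → Ab, giving Abmaj.
Amaj: root A down a minor seventh → B, giving Bmaj.
C+: root C down a minor seventh → D, giving D+.
Ebmaj: root Eb down a minor seventh → F, giving Fmaj.
A7: root A down a minor seventh → B, giving B7.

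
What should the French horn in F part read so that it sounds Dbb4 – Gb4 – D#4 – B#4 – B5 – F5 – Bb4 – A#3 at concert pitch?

Written C4 sounds as F3 on the French horn in F, so concert pitches are written a perfect fifth up.
Dbb4 → Abb4
Gb4 → Db5
D#4 → A#4
B#4 → F##5
B5 → F#6
F5 → C6
Bb4 → F5
A#3 → E#4

Abb4 Db5 A#4 F##5 F#6 C6 F5 E#4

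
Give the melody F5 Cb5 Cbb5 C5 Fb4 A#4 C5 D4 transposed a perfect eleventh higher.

Bb6 Fb6 Fbb6 F6 Bbb5 D#6 F6 G5

F5 → Bb6
Cb5 → Fb6
Cbb5 → Fbb6
C5 → F6
Fb4 → Bbb5
A#4 → D#6
C5 → F6
D4 → G5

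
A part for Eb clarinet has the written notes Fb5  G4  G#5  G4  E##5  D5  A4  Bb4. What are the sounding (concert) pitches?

Abb5 Bb4 B5 Bb4 G##5 F5 C5 Db5

Written C4 on the Eb clarinet sounds as Eb4, a minor third higher; apply that shift to every note.
Fb5 gives Abb5
G4 gives Bb4
G#5 gives B5
G4 gives Bb4
E##5 gives G##5
D5 gives F5
A4 gives C5
Bb4 gives Db5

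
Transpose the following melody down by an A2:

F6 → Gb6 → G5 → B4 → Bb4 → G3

F6 becomes Ebb6
Gb6 becomes Fbb6
G5 becomes Fb5
B4 becomes Ab4
Bb4 becomes Abb4
G3 becomes Fb3

Ebb6 Fbb6 Fb5 Ab4 Abb4 Fb3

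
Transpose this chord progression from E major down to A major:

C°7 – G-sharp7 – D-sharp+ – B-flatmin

E major down to A major is a perfect fifth; each chord root moves by that interval while the quality stays the same.
C°7: root C down a perfect fifth → F, giving F°7.
G-sharp7: root G-sharp down a perfect fifth → C#, giving C#7.
D-sharp+: root D-sharp down a perfect fifth → G#, giving G#+.
B-flatmin: root B-flat down a perfect fifth → Eb, giving Ebmin.

F°7 C#7 G#+ Ebmin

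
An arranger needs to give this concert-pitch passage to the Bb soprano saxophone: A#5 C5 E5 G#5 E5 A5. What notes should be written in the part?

B#5 D5 F#5 A#5 F#5 B5

Written C4 sounds as Bb3 on the Bb soprano saxophone, so concert pitches are written a major second up.
A#5 gives B#5
C5 gives D5
E5 gives F#5
G#5 gives A#5
E5 gives F#5
A5 gives B5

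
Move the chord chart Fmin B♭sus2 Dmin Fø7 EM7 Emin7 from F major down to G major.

Gmin Csus2 Emin Gø7 F#M7 F#min7

F major down to G major is a minor seventh; each chord root moves by that interval while the quality stays the same.
Fmin: root F down a minor seventh → G, giving Gmin.
B♭sus2: root B♭ down a minor seventh → C, giving Csus2.
Dmin: root D down a minor seventh → E, giving Emin.
Fø7: root F down a minor seventh → G, giving Gø7.
EM7: root E down a minor seventh → F#, giving F#M7.
Emin7: root E down a minor seventh → F#, giving F#min7.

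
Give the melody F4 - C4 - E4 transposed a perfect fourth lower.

C4 G3 B3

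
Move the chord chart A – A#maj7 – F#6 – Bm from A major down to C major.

A major down to C major is a major sixth; each chord root moves by that interval while the quality stays the same.
A: root A down a major sixth → C, giving C.
A#maj7: root A# down a major sixth → C#, giving C#maj7.
F#6: root F# down a major sixth → A, giving A6.
Bm: root B down a major sixth → D, giving Dm.

C C#maj7 A6 Dm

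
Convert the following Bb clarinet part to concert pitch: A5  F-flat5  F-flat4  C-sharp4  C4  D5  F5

G5 Ebb5 Ebb4 B3 Bb3 C5 Eb5

The Bb clarinet sounds a major second below written, so transpose each written note down a major second.
A5 gives G5
Fb5 gives Ebb5
Fb4 gives Ebb4
C#4 gives B3
C4 gives Bb3
D5 gives C5
F5 gives Eb5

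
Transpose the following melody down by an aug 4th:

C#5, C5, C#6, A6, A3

G4 Gb4 G5 Eb6 Eb3

C#5 → G4
C5 → Gb4
C#6 → G5
A6 → Eb6
A3 → Eb3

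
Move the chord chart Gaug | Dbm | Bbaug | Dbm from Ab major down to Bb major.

Ab major down to Bb major is a minor seventh; each chord root moves by that interval while the quality stays the same.
Gaug: root G down a minor seventh → A, giving Aaug.
Dbm: root Db down a minor seventh → Eb, giving Ebm.
Bbaug: root Bb down a minor seventh → C, giving Caug.
Dbm: root Db down a minor seventh → Eb, giving Ebm.

Aaug Ebm Caug Ebm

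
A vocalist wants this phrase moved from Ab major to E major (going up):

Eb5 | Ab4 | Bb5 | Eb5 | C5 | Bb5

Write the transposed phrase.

B5 E5 F#6 B5 G#5 F#6

Ab major to E major up is an augmented fifth, so every note moves up by that interval.
Eb5 → B5
Ab4 → E5
Bb5 → F#6
Eb5 → B5
C5 → G#5
Bb5 → F#6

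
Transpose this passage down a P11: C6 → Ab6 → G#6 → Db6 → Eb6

C6 to G4
Ab6 to Eb5
G#6 to D#5
Db6 to Ab4
Eb6 to Bb4

G4 Eb5 D#5 Ab4 Bb4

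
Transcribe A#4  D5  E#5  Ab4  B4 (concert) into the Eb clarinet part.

F##4 B4 C##5 F4 G#4

Written C4 sounds as Eb4 on the Eb clarinet, so concert pitches are written a minor third down.
A#4 gives F##4
D5 gives B4
E#5 gives C##5
Ab4 gives F4
B4 gives G#4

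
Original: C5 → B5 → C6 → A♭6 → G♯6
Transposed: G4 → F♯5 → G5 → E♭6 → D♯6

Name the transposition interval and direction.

From C5 to G4 is 4 letter names — a fourth of some quality.
G4 to C5 is 5 semitones, which makes it a perfect fourth; the second version is lower, so the direction is down.
Checking another pair — G#6 → D#6 — gives the same interval.

down a perfect fourth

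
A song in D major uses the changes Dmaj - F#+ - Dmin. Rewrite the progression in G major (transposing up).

D major up to G major is a perfect fourth; each chord root moves by that interval while the quality stays the same.
Dmaj: root D up a perfect fourth → G, giving Gmaj.
F#+: root F# up a perfect fourth → B, giving B+.
Dmin: root D up a perfect fourth → G, giving Gmin.

Gmaj B+ Gmin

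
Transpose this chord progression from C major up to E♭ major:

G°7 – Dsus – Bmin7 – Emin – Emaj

C major up to E♭ major is a minor third; each chord root moves by that interval while the quality stays the same.
G°7: root G up a minor third → Bb, giving Bb°7.
Dsus: root D up a minor third → F, giving Fsus.
Bmin7: root B up a minor third → D, giving Dmin7.
Emin: root E up a minor third → G, giving Gmin.
Emaj: root E up a minor third → G, giving Gmaj.

Bb°7 Fsus Dmin7 Gmin Gmaj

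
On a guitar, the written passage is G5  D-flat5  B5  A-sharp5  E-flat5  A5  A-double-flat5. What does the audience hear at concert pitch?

G4 Db4 B4 A#4 Eb4 A4 Abb4

Written C4 on the guitar sounds as C3, a perfect octave lower; apply that shift to every note.
G5 to G4
Db5 to Db4
B5 to B4
A#5 to A#4
Eb5 to Eb4
A5 to A4
Abb5 to Abb4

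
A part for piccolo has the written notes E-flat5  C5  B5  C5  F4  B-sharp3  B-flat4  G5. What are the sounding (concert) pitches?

Eb6 C6 B6 C6 F5 B#4 Bb5 G6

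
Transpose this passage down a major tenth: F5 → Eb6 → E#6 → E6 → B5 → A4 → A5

F5 to Db4
Eb6 to Cb5
E#6 to C#5
E6 to C5
B5 to G4
A4 to F3
A5 to F4

Db4 Cb5 C#5 C5 G4 F3 F4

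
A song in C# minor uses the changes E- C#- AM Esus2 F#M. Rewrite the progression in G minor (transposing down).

Bb- G- EbM Bbsus2 CM

C# minor down to G minor is an augmented fourth; each chord root moves by that interval while the quality stays the same.
E-: root E down an augmented fourth → Bb, giving Bb-.
C#-: root C# down an augmented fourth → G, giving G-.
AM: root A down an augmented fourth → Eb, giving EbM.
Esus2: root E down an augmented fourth → Bb, giving Bbsus2.
F#M: root F# down an augmented fourth → C, giving CM.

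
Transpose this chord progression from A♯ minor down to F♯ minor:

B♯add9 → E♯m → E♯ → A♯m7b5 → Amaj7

G#add9 C#m C# F#m7b5 Fmaj7

A♯ minor down to F♯ minor is a major third; each chord root moves by that interval while the quality stays the same.
B♯add9: root B♯ down a major third → G#, giving G#add9.
E♯m: root E♯ down a major third → C#, giving C#m.
E♯: root E♯ down a major third → C#, giving C#.
A♯m7b5: root A♯ down a major third → F#, giving F#m7b5.
Amaj7: root A down a major third → F, giving Fmaj7.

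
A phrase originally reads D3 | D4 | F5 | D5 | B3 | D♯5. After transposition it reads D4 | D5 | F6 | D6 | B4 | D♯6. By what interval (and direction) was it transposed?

up a perfect octave

Take the first pair: D3 → D4. D to D spans 8 letter names, so the interval is some kind of octave.
D3 to D4 is 12 semitones, which makes it a perfect octave; the second version is higher, so the direction is up.
Checking another pair — D#5 → D#6 — gives the same interval.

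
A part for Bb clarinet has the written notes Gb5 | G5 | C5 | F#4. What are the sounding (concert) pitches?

Fb5 F5 Bb4 E4

Written C4 on the Bb clarinet sounds as Bb3, a major second lower; apply that shift to every note.
Gb5 -> Fb5
G5 -> F5
C5 -> Bb4
F#4 -> E4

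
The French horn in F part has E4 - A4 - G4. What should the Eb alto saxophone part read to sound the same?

First find concert pitch: the French horn in F sounds a perfect fifth below written, so E4 A4 G4 sounds A3 D4 C4.
Then write for Eb alto saxophone: it sounds a major sixth below written, so the part must be a major sixth above concert.
A3 → F#4
D4 → B4
C4 → A4

F#4 B4 A4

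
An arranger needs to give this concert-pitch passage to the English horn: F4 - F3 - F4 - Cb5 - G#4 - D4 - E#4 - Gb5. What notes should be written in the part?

Written C4 sounds as F3 on the English horn, so concert pitches are written a perfect fifth up.
F4 becomes C5
F3 becomes C4
F4 becomes C5
Cb5 becomes Gb5
G#4 becomes D#5
D4 becomes A4
E#4 becomes B#4
Gb5 becomes Db6

C5 C4 C5 Gb5 D#5 A4 B#4 Db6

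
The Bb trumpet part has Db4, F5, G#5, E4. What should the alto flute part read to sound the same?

First find concert pitch: the Bb trumpet sounds a major second below written, so Db4 F5 G#5 E4 sounds Cb4 Eb5 F#5 D4.
Then write for alto flute: it sounds a perfect fourth below written, so the part must be a perfect fourth above concert.
Cb4 → Fb4
Eb5 → Ab5
F#5 → B5
D4 → G4

Fb4 Ab5 B5 G4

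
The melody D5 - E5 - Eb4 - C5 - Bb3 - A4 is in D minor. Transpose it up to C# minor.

D minor to C# minor up is a major seventh, so every note moves up by that interval.
D5 gives C#6
E5 gives D#6
Eb4 gives D5
C5 gives B5
Bb3 gives A4
A4 gives G#5

C#6 D#6 D5 B5 A4 G#5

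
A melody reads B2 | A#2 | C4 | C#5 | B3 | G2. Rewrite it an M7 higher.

B2 → A#3
A#2 → G##3
C4 → B4
C#5 → B#5
B3 → A#4
G2 → F#3

A#3 G##3 B4 B#5 A#4 F#3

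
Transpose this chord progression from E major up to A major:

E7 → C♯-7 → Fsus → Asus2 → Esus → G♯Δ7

E major up to A major is a perfect fourth; each chord root moves by that interval while the quality stays the same.
E7: root E up a perfect fourth → A, giving A7.
C♯-7: root C♯ up a perfect fourth → F#, giving F#-7.
Fsus: root F up a perfect fourth → Bb, giving Bbsus.
Asus2: root A up a perfect fourth → D, giving Dsus2.
Esus: root E up a perfect fourth → A, giving Asus.
G♯Δ7: root G♯ up a perfect fourth → C#, giving C#Δ7.

A7 F#-7 Bbsus Dsus2 Asus C#Δ7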